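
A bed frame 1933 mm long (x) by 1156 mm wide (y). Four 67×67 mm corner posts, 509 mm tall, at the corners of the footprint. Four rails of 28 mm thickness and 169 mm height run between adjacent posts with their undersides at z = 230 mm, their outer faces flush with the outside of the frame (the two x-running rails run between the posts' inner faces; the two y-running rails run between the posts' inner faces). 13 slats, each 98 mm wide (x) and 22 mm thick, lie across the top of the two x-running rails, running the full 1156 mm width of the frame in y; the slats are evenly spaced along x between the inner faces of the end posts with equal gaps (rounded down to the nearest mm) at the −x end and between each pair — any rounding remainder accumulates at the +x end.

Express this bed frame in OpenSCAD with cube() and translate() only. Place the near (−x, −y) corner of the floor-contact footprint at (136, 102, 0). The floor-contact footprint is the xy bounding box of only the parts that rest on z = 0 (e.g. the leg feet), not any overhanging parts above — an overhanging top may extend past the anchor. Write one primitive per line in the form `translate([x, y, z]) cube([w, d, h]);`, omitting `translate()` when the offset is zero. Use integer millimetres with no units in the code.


// slat z = rail_z + rail_h = 230 + 169 = 399
// slat gap = ⌊(1799 − 13·98) / 14⌋ = 37
translate([136, 102, 0]) cube([67, 67, 509]);
translate([136, 1191, 0]) cube([67, 67, 509]);
translate([2002, 102, 0]) cube([67, 67, 509]);
translate([2002, 1191, 0]) cube([67, 67, 509]);
translate([203, 102, 230]) cube([1799, 28, 169]);
translate([203, 1230, 230]) cube([1799, 28, 169]);
translate([136, 169, 230]) cube([28, 1022, 169]);
translate([2041, 169, 230]) cube([28, 1022, 169]);
translate([240, 102, 399]) cube([98, 1156, 22]);
translate([375, 102, 399]) cube([98, 1156, 22]);
translate([510, 102, 399]) cube([98, 1156, 22]);
translate([645, 102, 399]) cube([98, 1156, 22]);
translate([780, 102, 399]) cube([98, 1156, 22]);
translate([915, 102, 399]) cube([98, 1156, 22]);
translate([1050, 102, 399]) cube([98, 1156, 22]);
translate([1185, 102, 399]) cube([98, 1156, 22]);
translate([1320, 102, 399]) cube([98, 1156, 22]);
translate([1455, 102, 399]) cube([98, 1156, 22]);
translate([1590, 102, 399]) cube([98, 1156, 22]);
translate([1725, 102, 399]) cube([98, 1156, 22]);
translate([1860, 102, 399]) cube([98, 1156, 22]);


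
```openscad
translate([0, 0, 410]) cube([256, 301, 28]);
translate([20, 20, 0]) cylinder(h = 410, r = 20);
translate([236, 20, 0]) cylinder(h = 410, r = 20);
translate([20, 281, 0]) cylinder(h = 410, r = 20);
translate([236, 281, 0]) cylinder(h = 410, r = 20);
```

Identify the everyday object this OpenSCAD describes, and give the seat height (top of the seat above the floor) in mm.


A stool. The seat height is 438 mm.

A 256×301×28 slab at z = 410 on four corner cylinders — a stool. The seat top is 410 + 28 = 438 mm.


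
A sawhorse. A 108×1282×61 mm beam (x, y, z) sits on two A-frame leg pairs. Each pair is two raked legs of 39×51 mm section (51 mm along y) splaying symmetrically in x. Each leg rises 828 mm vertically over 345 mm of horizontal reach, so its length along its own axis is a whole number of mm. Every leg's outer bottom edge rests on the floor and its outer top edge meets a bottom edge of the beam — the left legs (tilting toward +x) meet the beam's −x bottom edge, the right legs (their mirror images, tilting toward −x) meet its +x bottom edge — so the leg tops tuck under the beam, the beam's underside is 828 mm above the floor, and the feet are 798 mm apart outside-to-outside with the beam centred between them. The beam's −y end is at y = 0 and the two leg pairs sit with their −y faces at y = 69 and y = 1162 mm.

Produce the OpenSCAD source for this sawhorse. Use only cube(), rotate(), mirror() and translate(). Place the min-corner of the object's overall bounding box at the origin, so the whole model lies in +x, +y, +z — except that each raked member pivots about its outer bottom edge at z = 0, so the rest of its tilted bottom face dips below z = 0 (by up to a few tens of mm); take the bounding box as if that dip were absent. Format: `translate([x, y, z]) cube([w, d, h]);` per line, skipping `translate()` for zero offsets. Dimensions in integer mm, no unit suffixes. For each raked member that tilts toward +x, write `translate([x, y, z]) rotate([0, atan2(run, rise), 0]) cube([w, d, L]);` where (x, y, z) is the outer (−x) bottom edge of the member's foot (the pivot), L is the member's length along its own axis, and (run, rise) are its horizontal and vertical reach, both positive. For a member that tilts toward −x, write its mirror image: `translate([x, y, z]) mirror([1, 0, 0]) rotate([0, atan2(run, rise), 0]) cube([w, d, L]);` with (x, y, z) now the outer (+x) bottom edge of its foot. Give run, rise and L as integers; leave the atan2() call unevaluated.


translate([345, 0, 828]) cube([108, 1282, 61]);
translate([0, 69, 0]) rotate([0, atan2(345, 828), 0]) cube([39, 51, 897]);
translate([798, 69, 0]) mirror([1, 0, 0]) rotate([0, atan2(345, 828), 0]) cube([39, 51, 897]);
translate([0, 1162, 0]) rotate([0, atan2(345, 828), 0]) cube([39, 51, 897]);
translate([798, 1162, 0]) mirror([1, 0, 0]) rotate([0, atan2(345, 828), 0]) cube([39, 51, 897]);


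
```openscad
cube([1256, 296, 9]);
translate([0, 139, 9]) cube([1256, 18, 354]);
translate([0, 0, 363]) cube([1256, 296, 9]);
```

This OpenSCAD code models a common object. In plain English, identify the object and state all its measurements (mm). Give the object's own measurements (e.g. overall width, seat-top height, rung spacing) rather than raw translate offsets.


An I-beam lying along x, 1256 mm long. Overall section height 372 mm. Two flanges 296 mm wide (y) and 9 mm thick, one on the floor and one at the top; a web 18 mm thick runs between them, centred on the flange width.


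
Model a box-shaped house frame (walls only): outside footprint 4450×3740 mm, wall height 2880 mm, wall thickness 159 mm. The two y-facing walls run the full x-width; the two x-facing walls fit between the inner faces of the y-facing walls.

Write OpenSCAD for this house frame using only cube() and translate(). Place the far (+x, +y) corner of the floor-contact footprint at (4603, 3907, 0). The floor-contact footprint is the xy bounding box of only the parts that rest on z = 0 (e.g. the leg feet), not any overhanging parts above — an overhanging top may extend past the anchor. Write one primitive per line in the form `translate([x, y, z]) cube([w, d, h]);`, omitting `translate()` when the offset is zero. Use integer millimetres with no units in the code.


translate([153, 167, 0]) cube([4450, 159, 2880]);
translate([153, 3748, 0]) cube([4450, 159, 2880]);
translate([153, 326, 0]) cube([159, 3422, 2880]);
translate([4444, 326, 0]) cube([159, 3422, 2880]);


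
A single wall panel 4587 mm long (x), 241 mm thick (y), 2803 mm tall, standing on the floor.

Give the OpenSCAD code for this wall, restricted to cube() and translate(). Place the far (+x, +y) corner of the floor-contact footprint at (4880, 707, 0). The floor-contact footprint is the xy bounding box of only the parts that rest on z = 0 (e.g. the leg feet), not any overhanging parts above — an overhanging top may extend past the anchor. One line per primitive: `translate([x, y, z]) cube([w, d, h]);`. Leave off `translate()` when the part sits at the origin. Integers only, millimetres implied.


translate([293, 466, 0]) cube([4587, 241, 2803]);


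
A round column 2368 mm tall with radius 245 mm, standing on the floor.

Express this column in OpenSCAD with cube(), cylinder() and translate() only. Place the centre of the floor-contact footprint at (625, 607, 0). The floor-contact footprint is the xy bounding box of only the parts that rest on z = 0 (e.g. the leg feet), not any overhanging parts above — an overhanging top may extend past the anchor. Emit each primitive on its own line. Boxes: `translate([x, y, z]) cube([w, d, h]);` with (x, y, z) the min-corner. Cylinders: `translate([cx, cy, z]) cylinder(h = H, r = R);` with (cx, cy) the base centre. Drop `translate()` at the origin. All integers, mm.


translate([625, 607, 0]) cylinder(h = 2368, r = 245);


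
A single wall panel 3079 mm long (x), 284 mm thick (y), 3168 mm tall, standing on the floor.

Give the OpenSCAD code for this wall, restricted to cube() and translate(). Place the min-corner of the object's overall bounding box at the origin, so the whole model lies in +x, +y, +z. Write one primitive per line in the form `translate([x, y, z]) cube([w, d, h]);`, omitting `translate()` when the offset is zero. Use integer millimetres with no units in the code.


cube([3079, 284, 3168]);


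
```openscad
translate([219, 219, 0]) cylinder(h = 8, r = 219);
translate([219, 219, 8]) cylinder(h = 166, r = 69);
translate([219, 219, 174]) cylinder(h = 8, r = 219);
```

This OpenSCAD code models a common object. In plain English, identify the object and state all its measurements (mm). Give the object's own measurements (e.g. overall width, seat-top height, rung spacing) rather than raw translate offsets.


A spool: two coaxial disc flanges of radius 219 mm and thickness 8 mm, joined by a core cylinder of radius 69 mm and height 166 mm. The lower flange rests on z = 0 and the three cylinders share a vertical axis.


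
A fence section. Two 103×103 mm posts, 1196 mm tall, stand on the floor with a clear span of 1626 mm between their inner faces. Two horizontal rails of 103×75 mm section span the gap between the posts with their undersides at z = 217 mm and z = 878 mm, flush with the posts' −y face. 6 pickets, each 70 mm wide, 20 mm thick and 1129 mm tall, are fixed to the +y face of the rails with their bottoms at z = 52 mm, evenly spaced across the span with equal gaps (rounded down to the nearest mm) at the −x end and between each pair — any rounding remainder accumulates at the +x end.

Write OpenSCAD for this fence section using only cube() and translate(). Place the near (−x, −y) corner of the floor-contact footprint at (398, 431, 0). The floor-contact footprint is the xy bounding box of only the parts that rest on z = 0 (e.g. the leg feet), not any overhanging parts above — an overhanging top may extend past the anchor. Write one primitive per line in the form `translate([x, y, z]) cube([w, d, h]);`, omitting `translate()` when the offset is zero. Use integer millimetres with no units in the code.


translate([398, 431, 0]) cube([103, 103, 1196]);
translate([2127, 431, 0]) cube([103, 103, 1196]);
translate([501, 431, 217]) cube([1626, 103, 75]);
translate([501, 431, 878]) cube([1626, 103, 75]);
translate([673, 534, 52]) cube([70, 20, 1129]);
translate([915, 534, 52]) cube([70, 20, 1129]);
translate([1157, 534, 52]) cube([70, 20, 1129]);
translate([1399, 534, 52]) cube([70, 20, 1129]);
translate([1641, 534, 52]) cube([70, 20, 1129]);
translate([1883, 534, 52]) cube([70, 20, 1129]);


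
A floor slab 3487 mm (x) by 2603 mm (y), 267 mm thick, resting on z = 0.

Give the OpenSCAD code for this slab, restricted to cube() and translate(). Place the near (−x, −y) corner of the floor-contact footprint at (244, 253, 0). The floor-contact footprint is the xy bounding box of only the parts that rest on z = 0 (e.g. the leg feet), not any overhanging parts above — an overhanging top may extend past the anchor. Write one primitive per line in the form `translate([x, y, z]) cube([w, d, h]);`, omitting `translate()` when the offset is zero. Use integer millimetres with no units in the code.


translate([244, 253, 0]) cube([3487, 2603, 267]);


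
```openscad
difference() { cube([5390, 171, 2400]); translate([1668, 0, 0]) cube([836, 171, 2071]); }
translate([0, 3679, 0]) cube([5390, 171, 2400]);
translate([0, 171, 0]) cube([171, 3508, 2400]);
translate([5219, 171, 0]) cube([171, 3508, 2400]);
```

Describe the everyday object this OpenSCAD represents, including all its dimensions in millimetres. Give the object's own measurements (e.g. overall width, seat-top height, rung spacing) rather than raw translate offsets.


A single room: four walls, each 2400 mm tall and 171 mm thick, enclosing an outside footprint 5390×3850 mm (x × y), no floor or roof. The front and back walls (−y and +y sides) run the full x-width; the side walls fit between their inner faces. A door opening 836 mm wide and 2071 mm tall is cut through the front wall from the floor up, its −x edge 1668 mm from the wall's −x end.


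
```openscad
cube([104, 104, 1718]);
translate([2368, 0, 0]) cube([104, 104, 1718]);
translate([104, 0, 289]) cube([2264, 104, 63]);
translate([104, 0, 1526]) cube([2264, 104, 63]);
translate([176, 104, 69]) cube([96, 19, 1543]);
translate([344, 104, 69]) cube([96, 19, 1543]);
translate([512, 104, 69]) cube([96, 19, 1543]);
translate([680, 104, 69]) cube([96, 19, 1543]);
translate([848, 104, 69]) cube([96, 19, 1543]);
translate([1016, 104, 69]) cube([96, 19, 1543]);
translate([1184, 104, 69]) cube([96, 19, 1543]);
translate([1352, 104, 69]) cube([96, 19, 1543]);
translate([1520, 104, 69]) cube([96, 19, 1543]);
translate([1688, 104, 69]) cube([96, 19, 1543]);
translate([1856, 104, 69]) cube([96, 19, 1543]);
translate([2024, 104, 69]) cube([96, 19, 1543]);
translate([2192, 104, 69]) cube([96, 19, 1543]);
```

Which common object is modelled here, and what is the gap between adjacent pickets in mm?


A fence section. The picket gap is 72 mm.

Two posts, two rails, 13 pickets — a fence section. Span 2264 mm holds 13 pickets of 96 mm with 14 equal gaps: ⌊(2264 − 13·96) / 14⌋ = 72 mm.


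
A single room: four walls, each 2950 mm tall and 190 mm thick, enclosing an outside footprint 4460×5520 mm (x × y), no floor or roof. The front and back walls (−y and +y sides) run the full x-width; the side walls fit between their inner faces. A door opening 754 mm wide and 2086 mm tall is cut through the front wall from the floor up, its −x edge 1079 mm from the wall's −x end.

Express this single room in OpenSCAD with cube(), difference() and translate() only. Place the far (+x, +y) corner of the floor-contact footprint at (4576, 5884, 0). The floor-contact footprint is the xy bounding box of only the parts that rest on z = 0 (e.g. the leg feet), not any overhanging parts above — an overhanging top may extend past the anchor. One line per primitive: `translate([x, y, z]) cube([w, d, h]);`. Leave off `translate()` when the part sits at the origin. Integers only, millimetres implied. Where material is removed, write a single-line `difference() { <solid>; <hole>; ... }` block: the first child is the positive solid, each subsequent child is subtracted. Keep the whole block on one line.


difference() { translate([116, 364, 0]) cube([4460, 190, 2950]); translate([1195, 364, 0]) cube([754, 190, 2086]); }
translate([116, 5694, 0]) cube([4460, 190, 2950]);
translate([116, 554, 0]) cube([190, 5140, 2950]);
translate([4386, 554, 0]) cube([190, 5140, 2950]);


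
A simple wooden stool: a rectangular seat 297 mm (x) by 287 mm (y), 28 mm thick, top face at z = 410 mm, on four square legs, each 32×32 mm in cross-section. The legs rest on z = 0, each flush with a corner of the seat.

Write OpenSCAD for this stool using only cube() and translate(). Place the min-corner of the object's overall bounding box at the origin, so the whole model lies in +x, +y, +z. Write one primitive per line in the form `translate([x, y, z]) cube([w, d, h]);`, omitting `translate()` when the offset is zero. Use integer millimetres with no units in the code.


// leg_h = 410 - 28 = 382
translate([0, 0, 382]) cube([297, 287, 28]);
cube([32, 32, 382]);
translate([265, 0, 0]) cube([32, 32, 382]);
translate([0, 255, 0]) cube([32, 32, 382]);
translate([265, 255, 0]) cube([32, 32, 382]);


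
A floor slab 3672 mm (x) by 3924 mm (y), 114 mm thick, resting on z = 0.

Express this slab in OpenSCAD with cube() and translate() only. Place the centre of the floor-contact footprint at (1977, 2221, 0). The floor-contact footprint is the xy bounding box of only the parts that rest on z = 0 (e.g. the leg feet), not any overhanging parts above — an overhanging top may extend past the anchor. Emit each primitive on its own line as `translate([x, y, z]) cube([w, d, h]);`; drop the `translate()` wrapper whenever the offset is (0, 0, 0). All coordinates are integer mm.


translate([141, 259, 0]) cube([3672, 3924, 114]);


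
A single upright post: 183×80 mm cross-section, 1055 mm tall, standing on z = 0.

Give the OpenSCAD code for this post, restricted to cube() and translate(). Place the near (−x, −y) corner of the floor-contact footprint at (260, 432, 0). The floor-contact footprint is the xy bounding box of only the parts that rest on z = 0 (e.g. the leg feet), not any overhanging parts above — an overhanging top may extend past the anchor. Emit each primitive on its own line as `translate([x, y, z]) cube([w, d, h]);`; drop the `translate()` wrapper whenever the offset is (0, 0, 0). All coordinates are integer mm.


translate([260, 432, 0]) cube([183, 80, 1055]);


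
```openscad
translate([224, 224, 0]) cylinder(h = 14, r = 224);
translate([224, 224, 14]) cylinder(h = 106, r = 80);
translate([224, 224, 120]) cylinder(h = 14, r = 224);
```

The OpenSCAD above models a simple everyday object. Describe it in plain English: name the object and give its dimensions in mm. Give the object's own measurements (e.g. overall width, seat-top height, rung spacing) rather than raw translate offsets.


A spool: two coaxial disc flanges of radius 224 mm and thickness 14 mm, joined by a core cylinder of radius 80 mm and height 106 mm. The lower flange rests on z = 0 and the three cylinders share a vertical axis.


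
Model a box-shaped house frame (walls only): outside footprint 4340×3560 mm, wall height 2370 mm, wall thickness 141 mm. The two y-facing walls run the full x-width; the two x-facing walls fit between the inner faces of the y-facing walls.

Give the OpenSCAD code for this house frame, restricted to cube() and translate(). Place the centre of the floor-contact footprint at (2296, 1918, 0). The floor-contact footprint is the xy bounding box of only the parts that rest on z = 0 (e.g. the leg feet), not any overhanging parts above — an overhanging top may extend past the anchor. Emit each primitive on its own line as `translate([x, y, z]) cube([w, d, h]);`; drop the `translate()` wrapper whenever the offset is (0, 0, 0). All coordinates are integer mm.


translate([126, 138, 0]) cube([4340, 141, 2370]);
translate([126, 3557, 0]) cube([4340, 141, 2370]);
translate([126, 279, 0]) cube([141, 3278, 2370]);
translate([4325, 279, 0]) cube([141, 3278, 2370]);


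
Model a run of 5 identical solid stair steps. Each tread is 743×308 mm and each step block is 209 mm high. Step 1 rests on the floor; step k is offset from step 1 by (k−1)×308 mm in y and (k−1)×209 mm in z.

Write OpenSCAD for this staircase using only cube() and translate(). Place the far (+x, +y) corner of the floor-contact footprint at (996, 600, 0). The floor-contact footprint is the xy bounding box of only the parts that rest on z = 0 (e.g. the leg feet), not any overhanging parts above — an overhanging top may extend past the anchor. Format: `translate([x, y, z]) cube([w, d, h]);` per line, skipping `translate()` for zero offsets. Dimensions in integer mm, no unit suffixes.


translate([253, 292, 0]) cube([743, 308, 209]);
translate([253, 600, 209]) cube([743, 308, 209]);
translate([253, 908, 418]) cube([743, 308, 209]);
translate([253, 1216, 627]) cube([743, 308, 209]);
translate([253, 1524, 836]) cube([743, 308, 209]);


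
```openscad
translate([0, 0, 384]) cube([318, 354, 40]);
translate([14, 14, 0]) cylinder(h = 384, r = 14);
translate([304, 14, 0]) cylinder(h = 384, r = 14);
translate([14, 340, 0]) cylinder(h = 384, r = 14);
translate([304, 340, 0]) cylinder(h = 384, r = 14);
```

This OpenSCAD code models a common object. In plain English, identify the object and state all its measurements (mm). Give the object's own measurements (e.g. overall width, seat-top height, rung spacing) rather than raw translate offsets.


A simple wooden stool: a rectangular seat 318 mm (x) by 354 mm (y), 40 mm thick, top face at z = 424 mm, on four round legs, each 28 mm in diameter. The legs rest on z = 0, each leg's axis is inset half a diameter from the nearest pair of seat edges (so the leg's bounding box is flush with the corner).


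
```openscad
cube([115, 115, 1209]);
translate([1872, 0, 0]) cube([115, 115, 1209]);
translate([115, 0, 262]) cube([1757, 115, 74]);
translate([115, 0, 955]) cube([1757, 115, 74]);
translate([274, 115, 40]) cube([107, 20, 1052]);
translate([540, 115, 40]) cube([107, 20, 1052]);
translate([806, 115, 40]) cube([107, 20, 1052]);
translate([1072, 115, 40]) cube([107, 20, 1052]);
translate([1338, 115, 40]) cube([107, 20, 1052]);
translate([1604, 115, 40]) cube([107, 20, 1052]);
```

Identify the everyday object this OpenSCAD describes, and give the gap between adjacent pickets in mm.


A fence section. The picket gap is 159 mm.

Two posts, two rails, 6 pickets — a fence section. Span 1757 mm holds 6 pickets of 107 mm with 7 equal gaps: ⌊(1757 − 6·107) / 7⌋ = 159 mm.


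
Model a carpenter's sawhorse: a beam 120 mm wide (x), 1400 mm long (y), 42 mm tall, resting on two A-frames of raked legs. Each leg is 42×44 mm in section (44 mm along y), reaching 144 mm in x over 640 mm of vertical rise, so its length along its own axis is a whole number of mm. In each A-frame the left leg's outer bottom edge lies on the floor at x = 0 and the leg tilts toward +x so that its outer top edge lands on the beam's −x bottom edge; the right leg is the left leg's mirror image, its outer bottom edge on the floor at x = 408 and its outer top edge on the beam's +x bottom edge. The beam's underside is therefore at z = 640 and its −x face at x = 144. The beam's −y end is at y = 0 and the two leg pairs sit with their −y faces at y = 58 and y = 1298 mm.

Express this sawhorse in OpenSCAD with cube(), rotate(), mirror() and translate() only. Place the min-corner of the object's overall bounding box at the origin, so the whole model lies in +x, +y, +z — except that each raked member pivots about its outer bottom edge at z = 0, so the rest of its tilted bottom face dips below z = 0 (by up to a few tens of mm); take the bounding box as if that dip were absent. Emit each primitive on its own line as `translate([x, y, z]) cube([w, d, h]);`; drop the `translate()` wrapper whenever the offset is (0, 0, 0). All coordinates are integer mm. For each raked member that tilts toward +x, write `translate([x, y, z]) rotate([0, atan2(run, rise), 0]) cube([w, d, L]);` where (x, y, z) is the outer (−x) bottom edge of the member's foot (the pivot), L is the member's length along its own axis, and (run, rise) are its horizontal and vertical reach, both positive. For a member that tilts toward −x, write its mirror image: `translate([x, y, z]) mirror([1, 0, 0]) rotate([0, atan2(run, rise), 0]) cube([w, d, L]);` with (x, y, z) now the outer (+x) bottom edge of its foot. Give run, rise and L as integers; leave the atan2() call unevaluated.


translate([144, 0, 640]) cube([120, 1400, 42]);
translate([0, 58, 0]) rotate([0, atan2(144, 640), 0]) cube([42, 44, 656]);
translate([408, 58, 0]) mirror([1, 0, 0]) rotate([0, atan2(144, 640), 0]) cube([42, 44, 656]);
translate([0, 1298, 0]) rotate([0, atan2(144, 640), 0]) cube([42, 44, 656]);
translate([408, 1298, 0]) mirror([1, 0, 0]) rotate([0, atan2(144, 640), 0]) cube([42, 44, 656]);


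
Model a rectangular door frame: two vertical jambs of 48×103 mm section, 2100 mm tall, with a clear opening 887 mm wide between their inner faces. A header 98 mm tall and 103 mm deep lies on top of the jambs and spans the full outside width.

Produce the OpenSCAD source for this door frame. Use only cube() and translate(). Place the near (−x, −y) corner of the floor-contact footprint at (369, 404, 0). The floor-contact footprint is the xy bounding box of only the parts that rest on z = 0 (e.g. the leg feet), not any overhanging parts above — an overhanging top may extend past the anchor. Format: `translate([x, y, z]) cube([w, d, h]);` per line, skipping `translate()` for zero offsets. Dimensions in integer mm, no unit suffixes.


translate([369, 404, 0]) cube([48, 103, 2100]);
translate([1304, 404, 0]) cube([48, 103, 2100]);
translate([369, 404, 2100]) cube([983, 103, 98]);


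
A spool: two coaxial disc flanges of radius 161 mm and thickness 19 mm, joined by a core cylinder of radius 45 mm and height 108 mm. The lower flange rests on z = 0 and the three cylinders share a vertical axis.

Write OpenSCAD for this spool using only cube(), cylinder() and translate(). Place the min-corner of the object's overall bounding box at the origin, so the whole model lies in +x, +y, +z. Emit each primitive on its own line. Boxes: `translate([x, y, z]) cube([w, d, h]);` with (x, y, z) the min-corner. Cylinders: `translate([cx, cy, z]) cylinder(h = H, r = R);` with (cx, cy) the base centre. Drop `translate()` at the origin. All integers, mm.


translate([161, 161, 0]) cylinder(h = 19, r = 161);
translate([161, 161, 19]) cylinder(h = 108, r = 45);
translate([161, 161, 127]) cylinder(h = 19, r = 161);


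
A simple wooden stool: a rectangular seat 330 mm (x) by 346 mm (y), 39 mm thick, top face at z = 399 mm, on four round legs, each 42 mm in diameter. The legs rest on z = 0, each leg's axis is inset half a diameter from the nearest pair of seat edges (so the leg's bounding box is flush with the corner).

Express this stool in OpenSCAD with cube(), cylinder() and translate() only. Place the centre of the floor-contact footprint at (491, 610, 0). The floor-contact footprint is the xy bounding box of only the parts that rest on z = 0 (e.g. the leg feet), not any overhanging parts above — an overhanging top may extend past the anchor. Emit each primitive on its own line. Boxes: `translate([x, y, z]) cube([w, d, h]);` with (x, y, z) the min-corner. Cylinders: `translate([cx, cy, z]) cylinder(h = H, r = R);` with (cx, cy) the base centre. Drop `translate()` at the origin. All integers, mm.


// leg_h = 399 - 39 = 360
translate([326, 437, 360]) cube([330, 346, 39]);
translate([347, 458, 0]) cylinder(h = 360, r = 21);
translate([635, 458, 0]) cylinder(h = 360, r = 21);
translate([347, 762, 0]) cylinder(h = 360, r = 21);
translate([635, 762, 0]) cylinder(h = 360, r = 21);


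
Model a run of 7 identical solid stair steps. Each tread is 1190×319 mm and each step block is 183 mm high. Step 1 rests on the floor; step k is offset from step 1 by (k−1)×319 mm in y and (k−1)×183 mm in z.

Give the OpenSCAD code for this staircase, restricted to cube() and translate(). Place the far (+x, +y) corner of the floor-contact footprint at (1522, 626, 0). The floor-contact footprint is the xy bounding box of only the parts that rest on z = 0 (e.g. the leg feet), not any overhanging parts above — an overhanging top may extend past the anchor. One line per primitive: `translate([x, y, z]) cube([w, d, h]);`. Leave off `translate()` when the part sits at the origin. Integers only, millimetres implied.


translate([332, 307, 0]) cube([1190, 319, 183]);
translate([332, 626, 183]) cube([1190, 319, 183]);
translate([332, 945, 366]) cube([1190, 319, 183]);
translate([332, 1264, 549]) cube([1190, 319, 183]);
translate([332, 1583, 732]) cube([1190, 319, 183]);
translate([332, 1902, 915]) cube([1190, 319, 183]);
translate([332, 2221, 1098]) cube([1190, 319, 183]);


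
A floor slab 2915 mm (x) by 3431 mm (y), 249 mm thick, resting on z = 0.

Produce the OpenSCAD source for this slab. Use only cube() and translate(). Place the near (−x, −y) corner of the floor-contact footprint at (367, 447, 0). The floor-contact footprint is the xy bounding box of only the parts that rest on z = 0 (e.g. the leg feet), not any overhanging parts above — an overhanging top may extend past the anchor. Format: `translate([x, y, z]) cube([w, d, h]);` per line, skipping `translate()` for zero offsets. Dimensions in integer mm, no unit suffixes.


translate([367, 447, 0]) cube([2915, 3431, 249]);


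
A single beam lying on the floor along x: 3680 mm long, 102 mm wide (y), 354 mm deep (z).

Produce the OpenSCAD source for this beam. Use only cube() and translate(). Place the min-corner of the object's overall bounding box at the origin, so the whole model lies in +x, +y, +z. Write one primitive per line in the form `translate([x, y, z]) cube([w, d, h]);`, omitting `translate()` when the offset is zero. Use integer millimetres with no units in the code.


cube([3680, 102, 354]);


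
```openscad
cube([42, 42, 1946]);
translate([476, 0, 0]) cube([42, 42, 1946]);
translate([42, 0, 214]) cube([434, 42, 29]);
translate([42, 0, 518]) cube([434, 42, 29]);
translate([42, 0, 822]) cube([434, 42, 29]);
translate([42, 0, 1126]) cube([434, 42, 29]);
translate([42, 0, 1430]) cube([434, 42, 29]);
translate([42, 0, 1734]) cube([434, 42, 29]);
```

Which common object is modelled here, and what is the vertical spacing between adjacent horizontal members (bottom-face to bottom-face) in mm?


A ladder. The rung spacing is 304 mm.

Two tall 42×42 posts with 6 short bars between them — a ladder. Adjacent rungs sit at z = 214 and z = 518, so the spacing is 518 − 214 = 304 mm.


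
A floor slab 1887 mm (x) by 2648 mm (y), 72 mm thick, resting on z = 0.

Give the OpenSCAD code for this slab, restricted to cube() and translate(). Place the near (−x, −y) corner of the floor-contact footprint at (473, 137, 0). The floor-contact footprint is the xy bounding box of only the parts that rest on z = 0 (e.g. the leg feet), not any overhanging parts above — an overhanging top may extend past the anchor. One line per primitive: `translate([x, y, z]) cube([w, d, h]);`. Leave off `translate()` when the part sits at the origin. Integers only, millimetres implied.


translate([473, 137, 0]) cube([1887, 2648, 72]);


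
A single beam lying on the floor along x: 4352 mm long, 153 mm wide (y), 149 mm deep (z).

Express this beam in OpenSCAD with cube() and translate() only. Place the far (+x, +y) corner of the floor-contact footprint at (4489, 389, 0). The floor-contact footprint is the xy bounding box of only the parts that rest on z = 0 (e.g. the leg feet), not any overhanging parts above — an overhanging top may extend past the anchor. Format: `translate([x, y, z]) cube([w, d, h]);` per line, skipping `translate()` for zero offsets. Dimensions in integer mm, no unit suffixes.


translate([137, 236, 0]) cube([4352, 153, 149]);


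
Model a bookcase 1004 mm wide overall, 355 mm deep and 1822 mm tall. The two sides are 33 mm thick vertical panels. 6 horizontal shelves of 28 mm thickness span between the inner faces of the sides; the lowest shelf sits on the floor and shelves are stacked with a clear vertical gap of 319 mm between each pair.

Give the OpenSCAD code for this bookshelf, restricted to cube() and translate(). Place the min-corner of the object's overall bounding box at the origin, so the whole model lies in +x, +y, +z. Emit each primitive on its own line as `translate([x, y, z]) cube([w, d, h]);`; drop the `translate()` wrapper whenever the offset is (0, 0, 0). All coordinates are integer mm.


cube([33, 355, 1822]);
translate([971, 0, 0]) cube([33, 355, 1822]);
translate([33, 0, 0]) cube([938, 355, 28]);
translate([33, 0, 347]) cube([938, 355, 28]);
translate([33, 0, 694]) cube([938, 355, 28]);
translate([33, 0, 1041]) cube([938, 355, 28]);
translate([33, 0, 1388]) cube([938, 355, 28]);
translate([33, 0, 1735]) cube([938, 355, 28]);


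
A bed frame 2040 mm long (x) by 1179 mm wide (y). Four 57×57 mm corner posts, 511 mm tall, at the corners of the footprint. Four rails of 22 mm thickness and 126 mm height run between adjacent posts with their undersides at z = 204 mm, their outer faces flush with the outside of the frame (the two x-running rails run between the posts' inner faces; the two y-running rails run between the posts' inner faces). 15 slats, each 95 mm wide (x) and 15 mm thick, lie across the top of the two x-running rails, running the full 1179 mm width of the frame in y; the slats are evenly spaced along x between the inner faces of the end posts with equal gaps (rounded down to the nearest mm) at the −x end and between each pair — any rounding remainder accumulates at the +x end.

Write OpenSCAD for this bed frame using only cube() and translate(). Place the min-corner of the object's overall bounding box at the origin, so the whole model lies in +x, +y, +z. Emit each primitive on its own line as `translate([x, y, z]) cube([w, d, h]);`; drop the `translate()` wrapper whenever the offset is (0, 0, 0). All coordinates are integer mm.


cube([57, 57, 511]);
translate([0, 1122, 0]) cube([57, 57, 511]);
translate([1983, 0, 0]) cube([57, 57, 511]);
translate([1983, 1122, 0]) cube([57, 57, 511]);
translate([57, 0, 204]) cube([1926, 22, 126]);
translate([57, 1157, 204]) cube([1926, 22, 126]);
translate([0, 57, 204]) cube([22, 1065, 126]);
translate([2018, 57, 204]) cube([22, 1065, 126]);
translate([88, 0, 330]) cube([95, 1179, 15]);
translate([214, 0, 330]) cube([95, 1179, 15]);
translate([340, 0, 330]) cube([95, 1179, 15]);
translate([466, 0, 330]) cube([95, 1179, 15]);
translate([592, 0, 330]) cube([95, 1179, 15]);
translate([718, 0, 330]) cube([95, 1179, 15]);
translate([844, 0, 330]) cube([95, 1179, 15]);
translate([970, 0, 330]) cube([95, 1179, 15]);
translate([1096, 0, 330]) cube([95, 1179, 15]);
translate([1222, 0, 330]) cube([95, 1179, 15]);
translate([1348, 0, 330]) cube([95, 1179, 15]);
translate([1474, 0, 330]) cube([95, 1179, 15]);
translate([1600, 0, 330]) cube([95, 1179, 15]);
translate([1726, 0, 330]) cube([95, 1179, 15]);
translate([1852, 0, 330]) cube([95, 1179, 15]);


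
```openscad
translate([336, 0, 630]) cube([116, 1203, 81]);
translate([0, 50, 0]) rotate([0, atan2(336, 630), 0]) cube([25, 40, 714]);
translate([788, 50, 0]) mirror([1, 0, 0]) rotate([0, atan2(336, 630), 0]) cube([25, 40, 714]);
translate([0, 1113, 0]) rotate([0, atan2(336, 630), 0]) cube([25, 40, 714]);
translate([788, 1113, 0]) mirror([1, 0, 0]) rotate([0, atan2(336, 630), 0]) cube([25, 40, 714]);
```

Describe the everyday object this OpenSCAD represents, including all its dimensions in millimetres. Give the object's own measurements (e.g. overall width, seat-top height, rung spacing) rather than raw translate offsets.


A sawhorse. A 116×1203×81 mm beam (x, y, z) sits on two A-frame leg pairs. Each pair is two raked legs of 25×40 mm section (40 mm along y) splaying symmetrically in x. Each leg rises 630 mm vertically over 336 mm of horizontal reach and is 714 mm long along its own axis. Every leg's outer bottom edge rests on the floor and its outer top edge meets a bottom edge of the beam — the left legs (tilting toward +x) meet the beam's −x bottom edge, the right legs (their mirror images, tilting toward −x) meet its +x bottom edge — so the leg tops tuck under the beam, the beam's underside is 630 mm above the floor, and the feet are 788 mm apart outside-to-outside with the beam centred between them. The two leg pairs are set in 50 mm from either end of the beam.


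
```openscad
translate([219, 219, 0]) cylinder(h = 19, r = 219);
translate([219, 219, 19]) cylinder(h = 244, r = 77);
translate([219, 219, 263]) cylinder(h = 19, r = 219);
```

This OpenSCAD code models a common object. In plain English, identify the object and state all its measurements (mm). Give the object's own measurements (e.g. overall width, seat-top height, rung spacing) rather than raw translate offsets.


A spool: two coaxial disc flanges of radius 219 mm and thickness 19 mm, joined by a core cylinder of radius 77 mm and height 244 mm. The lower flange rests on z = 0 and the three cylinders share a vertical axis.


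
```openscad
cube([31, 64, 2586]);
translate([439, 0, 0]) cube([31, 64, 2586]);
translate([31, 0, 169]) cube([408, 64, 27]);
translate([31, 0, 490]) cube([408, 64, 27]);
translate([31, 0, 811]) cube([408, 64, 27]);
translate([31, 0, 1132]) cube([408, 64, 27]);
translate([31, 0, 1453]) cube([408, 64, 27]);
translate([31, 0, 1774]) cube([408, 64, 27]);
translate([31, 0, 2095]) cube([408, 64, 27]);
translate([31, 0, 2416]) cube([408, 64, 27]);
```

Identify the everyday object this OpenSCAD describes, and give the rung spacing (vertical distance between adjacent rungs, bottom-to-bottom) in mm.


A ladder. The rung spacing is 321 mm.

Two tall 31×64 posts with 8 short bars between them — a ladder. Adjacent rungs sit at z = 169 and z = 490, so the spacing is 490 − 169 = 321 mm.


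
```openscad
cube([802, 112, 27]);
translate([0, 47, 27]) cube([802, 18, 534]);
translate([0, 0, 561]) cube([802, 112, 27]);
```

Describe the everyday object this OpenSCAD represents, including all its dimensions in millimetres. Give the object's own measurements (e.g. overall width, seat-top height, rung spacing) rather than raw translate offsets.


An I-beam lying along x, 802 mm long. Overall section height 588 mm. Two flanges 112 mm wide (y) and 27 mm thick, one on the floor and one at the top; a web 18 mm thick runs between them, centred on the flange width.


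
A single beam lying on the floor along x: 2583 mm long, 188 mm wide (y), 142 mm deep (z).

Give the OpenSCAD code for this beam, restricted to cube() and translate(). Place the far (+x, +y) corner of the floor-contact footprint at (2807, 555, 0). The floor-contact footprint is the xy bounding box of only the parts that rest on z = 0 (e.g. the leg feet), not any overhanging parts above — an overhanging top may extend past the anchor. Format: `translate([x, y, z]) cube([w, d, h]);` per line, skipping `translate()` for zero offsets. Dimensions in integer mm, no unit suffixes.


translate([224, 367, 0]) cube([2583, 188, 142]);


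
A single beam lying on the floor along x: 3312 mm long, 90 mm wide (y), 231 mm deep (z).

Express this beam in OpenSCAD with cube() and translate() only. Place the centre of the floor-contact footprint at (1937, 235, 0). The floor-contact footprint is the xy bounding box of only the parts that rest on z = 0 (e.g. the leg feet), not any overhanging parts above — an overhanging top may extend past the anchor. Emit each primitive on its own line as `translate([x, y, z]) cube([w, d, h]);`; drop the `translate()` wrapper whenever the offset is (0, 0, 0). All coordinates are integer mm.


translate([281, 190, 0]) cube([3312, 90, 231]);


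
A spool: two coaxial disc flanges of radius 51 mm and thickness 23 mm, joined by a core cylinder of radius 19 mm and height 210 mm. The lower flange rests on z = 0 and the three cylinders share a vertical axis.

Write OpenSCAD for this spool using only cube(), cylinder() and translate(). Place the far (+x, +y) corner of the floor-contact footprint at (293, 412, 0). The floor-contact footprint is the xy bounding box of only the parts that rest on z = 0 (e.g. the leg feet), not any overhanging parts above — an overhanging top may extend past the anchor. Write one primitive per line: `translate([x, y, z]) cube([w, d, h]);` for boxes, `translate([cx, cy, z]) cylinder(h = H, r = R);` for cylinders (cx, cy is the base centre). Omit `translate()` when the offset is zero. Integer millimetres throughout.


translate([242, 361, 0]) cylinder(h = 23, r = 51);
translate([242, 361, 23]) cylinder(h = 210, r = 19);
translate([242, 361, 233]) cylinder(h = 23, r = 51);


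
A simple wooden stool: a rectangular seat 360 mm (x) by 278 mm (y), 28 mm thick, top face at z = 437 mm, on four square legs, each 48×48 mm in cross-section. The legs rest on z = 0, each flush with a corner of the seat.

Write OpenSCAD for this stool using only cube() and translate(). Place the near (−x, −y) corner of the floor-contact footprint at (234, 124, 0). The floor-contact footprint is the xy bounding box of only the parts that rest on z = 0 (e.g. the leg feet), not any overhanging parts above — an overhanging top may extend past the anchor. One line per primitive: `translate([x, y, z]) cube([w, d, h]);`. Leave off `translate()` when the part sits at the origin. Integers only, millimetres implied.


// leg_h = 437 - 28 = 409
translate([234, 124, 409]) cube([360, 278, 28]);
translate([234, 124, 0]) cube([48, 48, 409]);
translate([546, 124, 0]) cube([48, 48, 409]);
translate([234, 354, 0]) cube([48, 48, 409]);
translate([546, 354, 0]) cube([48, 48, 409]);
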